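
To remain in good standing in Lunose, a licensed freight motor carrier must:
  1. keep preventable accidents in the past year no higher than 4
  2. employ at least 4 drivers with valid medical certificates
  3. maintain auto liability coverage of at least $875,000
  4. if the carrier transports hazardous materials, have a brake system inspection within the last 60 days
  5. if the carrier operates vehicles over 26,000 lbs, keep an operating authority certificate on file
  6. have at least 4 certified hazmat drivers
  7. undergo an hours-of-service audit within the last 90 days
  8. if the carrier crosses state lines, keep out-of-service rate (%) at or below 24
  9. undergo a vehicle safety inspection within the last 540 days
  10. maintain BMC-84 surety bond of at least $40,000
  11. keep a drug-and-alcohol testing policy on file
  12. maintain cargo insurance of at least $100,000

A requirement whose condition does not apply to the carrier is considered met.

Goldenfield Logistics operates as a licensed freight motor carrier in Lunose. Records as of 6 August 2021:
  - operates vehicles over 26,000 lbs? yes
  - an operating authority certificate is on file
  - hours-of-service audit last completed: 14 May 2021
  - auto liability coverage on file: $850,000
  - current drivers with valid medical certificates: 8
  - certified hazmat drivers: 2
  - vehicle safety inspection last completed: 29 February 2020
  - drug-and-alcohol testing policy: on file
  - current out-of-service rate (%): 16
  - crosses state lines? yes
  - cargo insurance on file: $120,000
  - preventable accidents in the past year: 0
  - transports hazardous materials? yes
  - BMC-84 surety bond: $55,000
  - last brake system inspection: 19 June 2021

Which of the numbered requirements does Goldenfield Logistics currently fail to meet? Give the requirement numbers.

1. preventable accidents in the past year 0 ≤ 4 → met
2. drivers with valid medical certificates 8 ≥ 4 → met
3. auto liability coverage $850,000 < $875,000 → not met
4. condition 'transports hazardous materials' holds; brake system inspection 48 days ago vs limit 60 → met
5. condition 'operates vehicles over 26,000 lbs' holds; operating authority certificate present → met
6. certified hazmat drivers 2 < 4 → not met
7. hours-of-service audit 84 days ago vs limit 90 → met
8. condition 'crosses state lines' holds; out-of-service rate (%) 16 ≤ 24 → met
9. vehicle safety inspection 524 days ago vs limit 540 → met
10. BMC-84 surety bond $55,000 ≥ $40,000 → met
11. drug-and-alcohol testing policy present → met
12. cargo insurance $120,000 ≥ $100,000 → met
Not met: 3, 6

3, 6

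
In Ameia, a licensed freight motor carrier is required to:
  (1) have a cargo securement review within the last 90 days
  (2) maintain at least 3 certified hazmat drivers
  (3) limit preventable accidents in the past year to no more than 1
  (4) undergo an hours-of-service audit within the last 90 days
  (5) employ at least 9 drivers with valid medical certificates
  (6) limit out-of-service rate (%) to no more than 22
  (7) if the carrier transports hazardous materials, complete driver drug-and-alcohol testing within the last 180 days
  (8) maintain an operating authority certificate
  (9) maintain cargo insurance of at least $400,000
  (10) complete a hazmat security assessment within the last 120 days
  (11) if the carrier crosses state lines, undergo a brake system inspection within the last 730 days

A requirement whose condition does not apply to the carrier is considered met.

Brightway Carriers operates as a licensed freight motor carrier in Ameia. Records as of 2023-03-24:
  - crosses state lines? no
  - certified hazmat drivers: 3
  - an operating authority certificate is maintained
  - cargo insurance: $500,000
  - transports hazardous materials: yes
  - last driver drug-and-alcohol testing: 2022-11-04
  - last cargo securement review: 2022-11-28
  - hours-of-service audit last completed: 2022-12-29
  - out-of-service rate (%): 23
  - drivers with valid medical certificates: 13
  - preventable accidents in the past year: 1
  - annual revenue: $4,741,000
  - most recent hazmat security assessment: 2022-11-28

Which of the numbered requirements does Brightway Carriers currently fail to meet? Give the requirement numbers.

1. cargo securement review 116 days ago vs limit 90 → not met
2. certified hazmat drivers 3 ≥ 3 → met
3. preventable accidents in the past year 1 ≤ 1 → met
4. hours-of-service audit 85 days ago vs limit 90 → met
5. drivers with valid medical certificates 13 ≥ 9 → met
6. out-of-service rate (%) 23 > 22 → not met
7. condition 'transports hazardous materials' holds; driver drug-and-alcohol testing 140 days ago vs limit 180 → met
8. operating authority certificate present → met
9. cargo insurance $500,000 ≥ $400,000 → met
10. hazmat security assessment 116 days ago vs limit 120 → met
11. condition 'crosses state lines' does not hold → requirement n/a → met
Not met: 1, 6

1, 6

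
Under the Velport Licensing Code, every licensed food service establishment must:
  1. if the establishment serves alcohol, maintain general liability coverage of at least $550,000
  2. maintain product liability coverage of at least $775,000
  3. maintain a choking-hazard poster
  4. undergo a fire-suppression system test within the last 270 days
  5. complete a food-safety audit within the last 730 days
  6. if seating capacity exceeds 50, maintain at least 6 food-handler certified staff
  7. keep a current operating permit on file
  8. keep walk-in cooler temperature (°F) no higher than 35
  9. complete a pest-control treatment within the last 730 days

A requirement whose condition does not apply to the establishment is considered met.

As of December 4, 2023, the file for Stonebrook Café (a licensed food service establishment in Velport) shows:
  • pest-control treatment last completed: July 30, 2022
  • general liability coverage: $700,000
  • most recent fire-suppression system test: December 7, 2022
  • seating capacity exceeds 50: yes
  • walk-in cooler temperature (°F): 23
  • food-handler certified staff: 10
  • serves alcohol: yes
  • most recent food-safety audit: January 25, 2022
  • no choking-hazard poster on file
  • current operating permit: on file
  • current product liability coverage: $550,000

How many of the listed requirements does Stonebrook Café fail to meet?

1. condition 'serves alcohol' holds; general liability coverage $700,000 ≥ $550,000 → met
2. product liability coverage $550,000 < $775,000 → not met
3. choking-hazard poster absent → not met
4. fire-suppression system test 362 days ago vs limit 270 → not met
5. food-safety audit 678 days ago vs limit 730 → met
6. condition 'seating capacity exceeds 50' holds; food-handler certified staff 10 ≥ 6 → met
7. current operating permit present → met
8. walk-in cooler temperature (°F) 23 ≤ 35 → met
9. pest-control treatment 492 days ago vs limit 730 → met
Not met: 3 of 9

3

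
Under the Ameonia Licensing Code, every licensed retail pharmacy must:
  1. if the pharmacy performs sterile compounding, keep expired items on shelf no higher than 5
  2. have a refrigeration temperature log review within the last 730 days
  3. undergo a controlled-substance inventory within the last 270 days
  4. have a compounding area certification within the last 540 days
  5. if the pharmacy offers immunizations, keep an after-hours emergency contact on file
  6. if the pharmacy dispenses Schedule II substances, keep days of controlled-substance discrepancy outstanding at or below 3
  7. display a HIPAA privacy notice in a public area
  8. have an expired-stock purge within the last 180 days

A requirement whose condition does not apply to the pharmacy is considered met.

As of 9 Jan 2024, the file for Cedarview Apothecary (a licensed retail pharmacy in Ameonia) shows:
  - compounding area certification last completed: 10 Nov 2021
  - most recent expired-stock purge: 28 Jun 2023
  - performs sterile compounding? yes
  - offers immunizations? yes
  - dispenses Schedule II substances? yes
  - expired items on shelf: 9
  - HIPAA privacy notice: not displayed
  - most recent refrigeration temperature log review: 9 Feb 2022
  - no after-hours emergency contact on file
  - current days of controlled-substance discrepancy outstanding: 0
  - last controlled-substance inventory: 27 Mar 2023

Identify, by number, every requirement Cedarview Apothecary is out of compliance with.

1. condition 'performs sterile compounding' holds; expired items on shelf 9 > 5 → not met
2. refrigeration temperature log review 699 days ago vs limit 730 → met
3. controlled-substance inventory 288 days ago vs limit 270 → not met
4. compounding area certification 790 days ago vs limit 540 → not met
5. condition 'offers immunizations' holds; after-hours emergency contact absent → not met
6. condition 'dispenses Schedule II substances' holds; days of controlled-substance discrepancy outstanding 0 ≤ 3 → met
7. HIPAA privacy notice absent → not met
8. expired-stock purge 195 days ago vs limit 180 → not met
Not met: 1, 3, 4, 5, 7, 8

1, 3, 4, 5, 7, 8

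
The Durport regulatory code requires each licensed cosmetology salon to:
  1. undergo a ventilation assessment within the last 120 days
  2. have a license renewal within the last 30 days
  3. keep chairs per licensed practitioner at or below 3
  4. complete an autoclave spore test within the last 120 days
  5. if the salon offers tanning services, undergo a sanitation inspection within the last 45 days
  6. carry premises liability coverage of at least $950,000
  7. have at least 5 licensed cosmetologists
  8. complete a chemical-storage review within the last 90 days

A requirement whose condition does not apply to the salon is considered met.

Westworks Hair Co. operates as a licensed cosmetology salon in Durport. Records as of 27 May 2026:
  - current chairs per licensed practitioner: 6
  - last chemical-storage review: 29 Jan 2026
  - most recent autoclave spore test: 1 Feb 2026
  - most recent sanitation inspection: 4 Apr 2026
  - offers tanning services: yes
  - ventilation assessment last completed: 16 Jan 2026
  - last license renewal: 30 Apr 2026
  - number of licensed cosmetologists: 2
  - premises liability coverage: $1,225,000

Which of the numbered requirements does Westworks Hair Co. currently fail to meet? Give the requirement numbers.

1, 3, 5, 7, 8

1. ventilation assessment 131 days ago vs limit 120 → not met
2. license renewal 27 days ago vs limit 30 → met
3. chairs per licensed practitioner 6 > 3 → not met
4. autoclave spore test 115 days ago vs limit 120 → met
5. condition 'offers tanning services' holds; sanitation inspection 53 days ago vs limit 45 → not met
6. premises liability coverage $1,225,000 ≥ $950,000 → met
7. licensed cosmetologists 2 < 5 → not met
8. chemical-storage review 118 days ago vs limit 90 → not met
Not met: 1, 3, 5, 7, 8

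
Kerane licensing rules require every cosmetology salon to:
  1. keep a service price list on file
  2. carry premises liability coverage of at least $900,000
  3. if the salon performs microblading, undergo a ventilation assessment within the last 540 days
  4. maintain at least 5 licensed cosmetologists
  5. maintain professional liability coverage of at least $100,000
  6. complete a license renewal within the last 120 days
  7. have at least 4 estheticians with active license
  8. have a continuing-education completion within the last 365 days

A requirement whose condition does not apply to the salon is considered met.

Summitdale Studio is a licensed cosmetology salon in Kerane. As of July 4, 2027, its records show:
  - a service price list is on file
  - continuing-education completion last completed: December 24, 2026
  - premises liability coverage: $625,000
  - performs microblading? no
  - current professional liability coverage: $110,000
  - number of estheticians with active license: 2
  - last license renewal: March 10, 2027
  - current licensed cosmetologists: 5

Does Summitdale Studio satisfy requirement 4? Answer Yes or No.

Yes

4. licensed cosmetologists 5 ≥ 5 → met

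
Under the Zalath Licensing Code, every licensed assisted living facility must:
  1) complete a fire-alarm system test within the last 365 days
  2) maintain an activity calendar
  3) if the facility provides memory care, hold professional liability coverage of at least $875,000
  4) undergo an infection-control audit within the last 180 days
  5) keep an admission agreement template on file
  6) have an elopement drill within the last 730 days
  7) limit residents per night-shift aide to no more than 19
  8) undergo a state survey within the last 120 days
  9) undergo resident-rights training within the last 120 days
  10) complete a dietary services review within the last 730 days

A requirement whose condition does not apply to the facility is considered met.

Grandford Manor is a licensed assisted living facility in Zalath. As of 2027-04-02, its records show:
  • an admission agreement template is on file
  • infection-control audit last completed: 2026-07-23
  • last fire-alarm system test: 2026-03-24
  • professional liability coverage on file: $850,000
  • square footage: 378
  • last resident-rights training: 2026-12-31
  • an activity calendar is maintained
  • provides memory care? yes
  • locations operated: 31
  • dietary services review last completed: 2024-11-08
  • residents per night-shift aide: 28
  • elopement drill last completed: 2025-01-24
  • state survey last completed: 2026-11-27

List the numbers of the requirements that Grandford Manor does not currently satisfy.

1, 3, 4, 6, 7, 8, 10

1. fire-alarm system test 374 days ago vs limit 365 → not met
2. activity calendar present → met
3. condition 'provides memory care' holds; professional liability coverage $850,000 < $875,000 → not met
4. infection-control audit 253 days ago vs limit 180 → not met
5. admission agreement template present → met
6. elopement drill 798 days ago vs limit 730 → not met
7. residents per night-shift aide 28 > 19 → not met
8. state survey 126 days ago vs limit 120 → not met
9. resident-rights training 92 days ago vs limit 120 → met
10. dietary services review 875 days ago vs limit 730 → not met
Not met: 1, 3, 4, 6, 7, 8, 10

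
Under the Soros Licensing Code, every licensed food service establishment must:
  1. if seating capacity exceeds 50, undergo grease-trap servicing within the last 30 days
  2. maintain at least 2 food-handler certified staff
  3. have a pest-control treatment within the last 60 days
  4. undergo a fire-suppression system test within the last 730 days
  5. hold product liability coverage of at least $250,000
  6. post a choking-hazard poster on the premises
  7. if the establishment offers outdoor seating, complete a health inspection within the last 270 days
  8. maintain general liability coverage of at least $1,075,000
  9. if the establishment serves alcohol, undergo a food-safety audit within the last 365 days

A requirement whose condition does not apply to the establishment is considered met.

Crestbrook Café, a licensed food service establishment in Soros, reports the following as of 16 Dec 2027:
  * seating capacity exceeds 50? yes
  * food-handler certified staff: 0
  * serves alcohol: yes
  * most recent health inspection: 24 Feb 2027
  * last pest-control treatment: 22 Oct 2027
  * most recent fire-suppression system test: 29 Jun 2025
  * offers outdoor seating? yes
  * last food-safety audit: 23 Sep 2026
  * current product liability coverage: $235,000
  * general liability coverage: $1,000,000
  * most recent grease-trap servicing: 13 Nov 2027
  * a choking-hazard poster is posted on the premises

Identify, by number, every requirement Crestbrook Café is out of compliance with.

1. condition 'seating capacity exceeds 50' holds; grease-trap servicing 33 days ago vs limit 30 → not met
2. food-handler certified staff 0 < 2 → not met
3. pest-control treatment 55 days ago vs limit 60 → met
4. fire-suppression system test 900 days ago vs limit 730 → not met
5. product liability coverage $235,000 < $250,000 → not met
6. choking-hazard poster present → met
7. condition 'offers outdoor seating' holds; health inspection 295 days ago vs limit 270 → not met
8. general liability coverage $1,000,000 < $1,075,000 → not met
9. condition 'serves alcohol' holds; food-safety audit 449 days ago vs limit 365 → not met
Not met: 1, 2, 4, 5, 7, 8, 9

1, 2, 4, 5, 7, 8, 9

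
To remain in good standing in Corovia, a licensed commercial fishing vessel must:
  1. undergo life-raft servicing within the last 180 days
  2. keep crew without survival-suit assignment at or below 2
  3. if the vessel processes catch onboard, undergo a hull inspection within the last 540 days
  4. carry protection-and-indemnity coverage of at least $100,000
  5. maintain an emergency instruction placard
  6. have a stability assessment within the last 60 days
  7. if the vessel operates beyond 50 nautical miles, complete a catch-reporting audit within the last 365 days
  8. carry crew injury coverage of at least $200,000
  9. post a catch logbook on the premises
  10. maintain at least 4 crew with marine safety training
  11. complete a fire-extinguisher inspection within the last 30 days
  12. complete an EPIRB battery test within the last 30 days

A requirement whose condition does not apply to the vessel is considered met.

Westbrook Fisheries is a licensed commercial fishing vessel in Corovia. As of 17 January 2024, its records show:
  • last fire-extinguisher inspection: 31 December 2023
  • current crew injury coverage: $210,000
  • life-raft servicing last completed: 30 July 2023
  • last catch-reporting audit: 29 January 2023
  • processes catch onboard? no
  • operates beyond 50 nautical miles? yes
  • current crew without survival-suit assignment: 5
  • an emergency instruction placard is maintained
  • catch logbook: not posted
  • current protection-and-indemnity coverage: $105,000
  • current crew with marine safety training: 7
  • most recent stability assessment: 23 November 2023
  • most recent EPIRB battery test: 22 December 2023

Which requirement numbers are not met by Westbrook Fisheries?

1. life-raft servicing 171 days ago vs limit 180 → met
2. crew without survival-suit assignment 5 > 2 → not met
3. condition 'processes catch onboard' does not hold → requirement n/a → met
4. protection-and-indemnity coverage $105,000 ≥ $100,000 → met
5. emergency instruction placard present → met
6. stability assessment 55 days ago vs limit 60 → met
7. condition 'operates beyond 50 nautical miles' holds; catch-reporting audit 353 days ago vs limit 365 → met
8. crew injury coverage $210,000 ≥ $200,000 → met
9. catch logbook absent → not met
10. crew with marine safety training 7 ≥ 4 → met
11. fire-extinguisher inspection 17 days ago vs limit 30 → met
12. EPIRB battery test 26 days ago vs limit 30 → met
Not met: 2, 9

2, 9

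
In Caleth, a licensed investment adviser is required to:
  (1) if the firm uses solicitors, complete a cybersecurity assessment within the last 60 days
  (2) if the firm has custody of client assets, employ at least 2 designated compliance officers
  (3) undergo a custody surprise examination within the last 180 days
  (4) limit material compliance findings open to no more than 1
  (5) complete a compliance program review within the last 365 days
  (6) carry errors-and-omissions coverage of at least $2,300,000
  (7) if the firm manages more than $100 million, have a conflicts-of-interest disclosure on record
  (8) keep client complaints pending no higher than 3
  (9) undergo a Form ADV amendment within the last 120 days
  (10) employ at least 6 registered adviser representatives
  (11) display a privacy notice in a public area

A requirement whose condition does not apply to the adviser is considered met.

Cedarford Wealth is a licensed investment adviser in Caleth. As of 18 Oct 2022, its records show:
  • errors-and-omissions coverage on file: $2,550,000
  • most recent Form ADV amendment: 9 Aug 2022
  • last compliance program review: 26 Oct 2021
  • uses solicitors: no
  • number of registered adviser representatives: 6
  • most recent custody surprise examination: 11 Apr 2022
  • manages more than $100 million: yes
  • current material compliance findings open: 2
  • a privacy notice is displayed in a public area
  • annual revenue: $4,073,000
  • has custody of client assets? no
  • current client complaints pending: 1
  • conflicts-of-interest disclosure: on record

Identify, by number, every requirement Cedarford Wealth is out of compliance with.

1. condition 'uses solicitors' does not hold → requirement n/a → met
2. condition 'has custody of client assets' does not hold → requirement n/a → met
3. custody surprise examination 190 days ago vs limit 180 → not met
4. material compliance findings open 2 > 1 → not met
5. compliance program review 357 days ago vs limit 365 → met
6. errors-and-omissions coverage $2,550,000 ≥ $2,300,000 → met
7. condition 'manages more than $100 million' holds; conflicts-of-interest disclosure present → met
8. client complaints pending 1 ≤ 3 → met
9. Form ADV amendment 70 days ago vs limit 120 → met
10. registered adviser representatives 6 ≥ 6 → met
11. privacy notice present → met
Not met: 3, 4

3, 4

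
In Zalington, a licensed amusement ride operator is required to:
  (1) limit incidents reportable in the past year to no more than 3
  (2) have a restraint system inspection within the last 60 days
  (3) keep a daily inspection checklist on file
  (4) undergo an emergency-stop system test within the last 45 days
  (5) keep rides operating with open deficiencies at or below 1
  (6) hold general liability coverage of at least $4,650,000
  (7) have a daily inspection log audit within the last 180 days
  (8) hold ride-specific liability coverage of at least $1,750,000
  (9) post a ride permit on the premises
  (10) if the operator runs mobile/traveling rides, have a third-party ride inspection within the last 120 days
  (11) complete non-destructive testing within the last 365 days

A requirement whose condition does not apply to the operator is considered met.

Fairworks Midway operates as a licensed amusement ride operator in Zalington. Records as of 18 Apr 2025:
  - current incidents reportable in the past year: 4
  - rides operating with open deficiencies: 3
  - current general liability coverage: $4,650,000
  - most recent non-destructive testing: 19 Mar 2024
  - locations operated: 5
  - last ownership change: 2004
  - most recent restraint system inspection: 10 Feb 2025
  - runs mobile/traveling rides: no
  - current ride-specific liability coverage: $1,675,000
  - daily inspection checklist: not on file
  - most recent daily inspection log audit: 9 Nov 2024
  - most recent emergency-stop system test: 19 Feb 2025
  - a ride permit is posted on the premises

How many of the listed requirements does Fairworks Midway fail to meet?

1. incidents reportable in the past year 4 > 3 → not met
2. restraint system inspection 67 days ago vs limit 60 → not met
3. daily inspection checklist absent → not met
4. emergency-stop system test 58 days ago vs limit 45 → not met
5. rides operating with open deficiencies 3 > 1 → not met
6. general liability coverage $4,650,000 ≥ $4,650,000 → met
7. daily inspection log audit 160 days ago vs limit 180 → met
8. ride-specific liability coverage $1,675,000 < $1,750,000 → not met
9. ride permit present → met
10. condition 'runs mobile/traveling rides' does not hold → requirement n/a → met
11. non-destructive testing 395 days ago vs limit 365 → not met
Not met: 7 of 11

7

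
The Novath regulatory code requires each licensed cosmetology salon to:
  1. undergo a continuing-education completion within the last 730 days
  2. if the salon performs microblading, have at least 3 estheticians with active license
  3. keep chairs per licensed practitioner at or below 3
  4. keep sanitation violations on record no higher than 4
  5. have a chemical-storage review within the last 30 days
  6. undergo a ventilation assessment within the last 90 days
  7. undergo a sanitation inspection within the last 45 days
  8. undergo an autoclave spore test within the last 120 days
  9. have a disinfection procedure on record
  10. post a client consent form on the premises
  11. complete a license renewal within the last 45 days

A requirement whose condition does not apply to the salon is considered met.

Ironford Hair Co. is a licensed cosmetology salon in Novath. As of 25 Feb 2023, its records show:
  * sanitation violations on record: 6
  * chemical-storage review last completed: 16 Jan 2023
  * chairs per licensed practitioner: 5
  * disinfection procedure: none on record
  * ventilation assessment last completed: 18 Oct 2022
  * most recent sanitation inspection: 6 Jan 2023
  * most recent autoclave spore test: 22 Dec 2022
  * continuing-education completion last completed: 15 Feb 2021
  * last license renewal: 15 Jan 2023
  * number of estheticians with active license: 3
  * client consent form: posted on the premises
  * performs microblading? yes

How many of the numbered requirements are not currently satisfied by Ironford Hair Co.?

1. continuing-education completion 740 days ago vs limit 730 → not met
2. condition 'performs microblading' holds; estheticians with active license 3 ≥ 3 → met
3. chairs per licensed practitioner 5 > 3 → not met
4. sanitation violations on record 6 > 4 → not met
5. chemical-storage review 40 days ago vs limit 30 → not met
6. ventilation assessment 130 days ago vs limit 90 → not met
7. sanitation inspection 50 days ago vs limit 45 → not met
8. autoclave spore test 65 days ago vs limit 120 → met
9. disinfection procedure absent → not met
10. client consent form present → met
11. license renewal 41 days ago vs limit 45 → met
Not met: 7 of 11

7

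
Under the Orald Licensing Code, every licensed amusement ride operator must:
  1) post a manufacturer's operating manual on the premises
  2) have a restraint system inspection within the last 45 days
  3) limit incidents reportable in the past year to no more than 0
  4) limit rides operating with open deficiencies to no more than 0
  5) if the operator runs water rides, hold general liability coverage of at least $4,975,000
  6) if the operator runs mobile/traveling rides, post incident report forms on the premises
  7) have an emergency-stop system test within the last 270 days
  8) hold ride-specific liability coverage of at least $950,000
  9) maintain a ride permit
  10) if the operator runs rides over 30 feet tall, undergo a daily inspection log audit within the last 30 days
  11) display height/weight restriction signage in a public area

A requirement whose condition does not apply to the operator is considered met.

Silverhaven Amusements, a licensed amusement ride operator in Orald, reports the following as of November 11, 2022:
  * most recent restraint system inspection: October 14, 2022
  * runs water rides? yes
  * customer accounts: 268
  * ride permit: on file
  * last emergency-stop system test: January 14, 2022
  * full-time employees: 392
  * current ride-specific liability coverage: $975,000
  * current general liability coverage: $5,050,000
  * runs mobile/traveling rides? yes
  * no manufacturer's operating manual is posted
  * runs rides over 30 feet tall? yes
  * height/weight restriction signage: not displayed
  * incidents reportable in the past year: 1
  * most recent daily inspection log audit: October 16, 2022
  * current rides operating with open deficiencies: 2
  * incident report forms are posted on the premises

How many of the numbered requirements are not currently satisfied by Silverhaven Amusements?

1. manufacturer's operating manual absent → not met
2. restraint system inspection 28 days ago vs limit 45 → met
3. incidents reportable in the past year 1 > 0 → not met
4. rides operating with open deficiencies 2 > 0 → not met
5. condition 'runs water rides' holds; general liability coverage $5,050,000 ≥ $4,975,000 → met
6. condition 'runs mobile/traveling rides' holds; incident report forms present → met
7. emergency-stop system test 301 days ago vs limit 270 → not met
8. ride-specific liability coverage $975,000 ≥ $950,000 → met
9. ride permit present → met
10. condition 'runs rides over 30 feet tall' holds; daily inspection log audit 26 days ago vs limit 30 → met
11. height/weight restriction signage absent → not met
Not met: 5 of 11

5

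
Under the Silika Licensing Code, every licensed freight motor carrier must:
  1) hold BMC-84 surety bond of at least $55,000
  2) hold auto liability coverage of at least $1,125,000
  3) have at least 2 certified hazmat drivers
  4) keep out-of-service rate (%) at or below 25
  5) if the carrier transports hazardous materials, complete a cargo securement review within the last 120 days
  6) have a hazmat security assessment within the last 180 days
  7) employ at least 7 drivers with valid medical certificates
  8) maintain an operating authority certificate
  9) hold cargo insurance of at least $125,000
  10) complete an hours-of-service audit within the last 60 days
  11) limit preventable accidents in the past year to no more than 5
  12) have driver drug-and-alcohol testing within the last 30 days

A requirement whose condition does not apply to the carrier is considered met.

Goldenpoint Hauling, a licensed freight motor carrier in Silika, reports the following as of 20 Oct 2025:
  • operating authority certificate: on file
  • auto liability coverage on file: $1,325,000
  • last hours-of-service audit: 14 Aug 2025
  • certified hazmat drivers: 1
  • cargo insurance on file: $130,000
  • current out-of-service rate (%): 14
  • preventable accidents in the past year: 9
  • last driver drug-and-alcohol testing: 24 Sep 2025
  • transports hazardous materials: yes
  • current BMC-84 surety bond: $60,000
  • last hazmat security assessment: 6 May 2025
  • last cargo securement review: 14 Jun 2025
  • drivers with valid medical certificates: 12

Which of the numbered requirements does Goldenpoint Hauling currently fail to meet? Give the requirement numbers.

3, 5, 10, 11

1. BMC-84 surety bond $60,000 ≥ $55,000 → met
2. auto liability coverage $1,325,000 ≥ $1,125,000 → met
3. certified hazmat drivers 1 < 2 → not met
4. out-of-service rate (%) 14 ≤ 25 → met
5. condition 'transports hazardous materials' holds; cargo securement review 128 days ago vs limit 120 → not met
6. hazmat security assessment 167 days ago vs limit 180 → met
7. drivers with valid medical certificates 12 ≥ 7 → met
8. operating authority certificate present → met
9. cargo insurance $130,000 ≥ $125,000 → met
10. hours-of-service audit 67 days ago vs limit 60 → not met
11. preventable accidents in the past year 9 > 5 → not met
12. driver drug-and-alcohol testing 26 days ago vs limit 30 → met
Not met: 3, 5, 10, 11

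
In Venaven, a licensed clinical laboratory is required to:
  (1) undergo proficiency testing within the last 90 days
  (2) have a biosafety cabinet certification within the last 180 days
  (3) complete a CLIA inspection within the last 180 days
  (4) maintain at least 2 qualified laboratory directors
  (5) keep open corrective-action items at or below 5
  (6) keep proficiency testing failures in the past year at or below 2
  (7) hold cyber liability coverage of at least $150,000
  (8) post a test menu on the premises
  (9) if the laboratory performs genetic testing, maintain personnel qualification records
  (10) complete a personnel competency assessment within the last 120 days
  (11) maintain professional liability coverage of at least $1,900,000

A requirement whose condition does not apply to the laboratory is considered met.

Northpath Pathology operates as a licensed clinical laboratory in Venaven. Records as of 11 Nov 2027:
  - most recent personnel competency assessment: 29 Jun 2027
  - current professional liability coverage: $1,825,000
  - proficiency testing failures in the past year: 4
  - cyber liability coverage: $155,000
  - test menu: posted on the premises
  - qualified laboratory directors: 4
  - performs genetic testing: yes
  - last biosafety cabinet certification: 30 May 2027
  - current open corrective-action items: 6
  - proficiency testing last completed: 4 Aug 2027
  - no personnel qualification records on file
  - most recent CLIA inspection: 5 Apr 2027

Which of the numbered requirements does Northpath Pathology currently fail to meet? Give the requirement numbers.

1. proficiency testing 99 days ago vs limit 90 → not met
2. biosafety cabinet certification 165 days ago vs limit 180 → met
3. CLIA inspection 220 days ago vs limit 180 → not met
4. qualified laboratory directors 4 ≥ 2 → met
5. open corrective-action items 6 > 5 → not met
6. proficiency testing failures in the past year 4 > 2 → not met
7. cyber liability coverage $155,000 ≥ $150,000 → met
8. test menu present → met
9. condition 'performs genetic testing' holds; personnel qualification records absent → not met
10. personnel competency assessment 135 days ago vs limit 120 → not met
11. professional liability coverage $1,825,000 < $1,900,000 → not met
Not met: 1, 3, 5, 6, 9, 10, 11

1, 3, 5, 6, 9, 10, 11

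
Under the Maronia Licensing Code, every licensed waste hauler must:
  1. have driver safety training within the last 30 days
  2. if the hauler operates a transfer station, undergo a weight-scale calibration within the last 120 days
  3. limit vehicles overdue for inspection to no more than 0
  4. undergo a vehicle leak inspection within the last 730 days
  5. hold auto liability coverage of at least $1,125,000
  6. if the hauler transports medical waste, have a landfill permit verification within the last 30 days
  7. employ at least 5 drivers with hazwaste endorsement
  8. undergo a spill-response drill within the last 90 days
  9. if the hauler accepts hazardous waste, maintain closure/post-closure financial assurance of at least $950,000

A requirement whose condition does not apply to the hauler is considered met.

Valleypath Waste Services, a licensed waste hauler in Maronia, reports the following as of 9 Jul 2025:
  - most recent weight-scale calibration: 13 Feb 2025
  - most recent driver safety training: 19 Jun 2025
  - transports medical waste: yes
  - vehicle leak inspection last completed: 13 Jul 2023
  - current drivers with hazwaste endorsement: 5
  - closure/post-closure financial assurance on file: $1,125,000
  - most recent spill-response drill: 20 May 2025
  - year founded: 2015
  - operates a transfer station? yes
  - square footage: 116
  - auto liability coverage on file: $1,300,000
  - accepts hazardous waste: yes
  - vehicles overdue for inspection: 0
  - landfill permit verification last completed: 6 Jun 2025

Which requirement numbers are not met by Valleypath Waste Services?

2, 6

1. driver safety training 20 days ago vs limit 30 → met
2. condition 'operates a transfer station' holds; weight-scale calibration 146 days ago vs limit 120 → not met
3. vehicles overdue for inspection 0 ≤ 0 → met
4. vehicle leak inspection 727 days ago vs limit 730 → met
5. auto liability coverage $1,300,000 ≥ $1,125,000 → met
6. condition 'transports medical waste' holds; landfill permit verification 33 days ago vs limit 30 → not met
7. drivers with hazwaste endorsement 5 ≥ 5 → met
8. spill-response drill 50 days ago vs limit 90 → met
9. condition 'accepts hazardous waste' holds; closure/post-closure financial assurance $1,125,000 ≥ $950,000 → met
Not met: 2, 6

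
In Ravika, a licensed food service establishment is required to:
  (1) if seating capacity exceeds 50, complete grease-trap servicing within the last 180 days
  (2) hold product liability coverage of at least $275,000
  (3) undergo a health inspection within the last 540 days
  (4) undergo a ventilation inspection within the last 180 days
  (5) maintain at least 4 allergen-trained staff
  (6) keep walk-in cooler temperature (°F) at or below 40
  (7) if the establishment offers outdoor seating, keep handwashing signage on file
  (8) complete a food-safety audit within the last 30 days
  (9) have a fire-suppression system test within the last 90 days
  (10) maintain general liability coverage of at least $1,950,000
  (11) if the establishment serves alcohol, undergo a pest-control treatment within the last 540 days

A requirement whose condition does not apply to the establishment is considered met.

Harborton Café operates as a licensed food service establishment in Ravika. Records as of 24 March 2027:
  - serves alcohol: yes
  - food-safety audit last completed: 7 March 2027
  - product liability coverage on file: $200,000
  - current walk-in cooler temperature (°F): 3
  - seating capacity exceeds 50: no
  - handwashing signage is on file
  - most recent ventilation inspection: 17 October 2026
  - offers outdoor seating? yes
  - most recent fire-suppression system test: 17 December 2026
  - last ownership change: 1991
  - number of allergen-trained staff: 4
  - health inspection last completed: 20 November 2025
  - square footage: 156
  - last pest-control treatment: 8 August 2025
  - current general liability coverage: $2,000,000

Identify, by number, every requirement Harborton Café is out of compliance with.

2, 9, 11

1. condition 'seating capacity exceeds 50' does not hold → requirement n/a → met
2. product liability coverage $200,000 < $275,000 → not met
3. health inspection 489 days ago vs limit 540 → met
4. ventilation inspection 158 days ago vs limit 180 → met
5. allergen-trained staff 4 ≥ 4 → met
6. walk-in cooler temperature (°F) 3 ≤ 40 → met
7. condition 'offers outdoor seating' holds; handwashing signage present → met
8. food-safety audit 17 days ago vs limit 30 → met
9. fire-suppression system test 97 days ago vs limit 90 → not met
10. general liability coverage $2,000,000 ≥ $1,950,000 → met
11. condition 'serves alcohol' holds; pest-control treatment 593 days ago vs limit 540 → not met
Not met: 2, 9, 11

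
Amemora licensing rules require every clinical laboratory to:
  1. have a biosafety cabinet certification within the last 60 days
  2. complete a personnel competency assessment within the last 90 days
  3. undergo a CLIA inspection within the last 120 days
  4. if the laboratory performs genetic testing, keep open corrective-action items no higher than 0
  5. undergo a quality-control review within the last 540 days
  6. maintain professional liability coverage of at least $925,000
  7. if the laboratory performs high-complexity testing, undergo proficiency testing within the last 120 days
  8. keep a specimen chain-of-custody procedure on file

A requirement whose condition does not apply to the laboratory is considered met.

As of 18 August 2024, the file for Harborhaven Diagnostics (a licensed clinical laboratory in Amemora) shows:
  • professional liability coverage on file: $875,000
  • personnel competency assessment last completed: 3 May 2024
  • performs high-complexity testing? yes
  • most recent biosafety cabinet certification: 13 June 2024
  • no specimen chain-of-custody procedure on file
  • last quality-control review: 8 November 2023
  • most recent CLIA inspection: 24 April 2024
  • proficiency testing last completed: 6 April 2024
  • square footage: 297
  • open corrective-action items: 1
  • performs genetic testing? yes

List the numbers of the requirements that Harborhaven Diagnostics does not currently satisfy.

1. biosafety cabinet certification 66 days ago vs limit 60 → not met
2. personnel competency assessment 107 days ago vs limit 90 → not met
3. CLIA inspection 116 days ago vs limit 120 → met
4. condition 'performs genetic testing' holds; open corrective-action items 1 > 0 → not met
5. quality-control review 284 days ago vs limit 540 → met
6. professional liability coverage $875,000 < $925,000 → not met
7. condition 'performs high-complexity testing' holds; proficiency testing 134 days ago vs limit 120 → not met
8. specimen chain-of-custody procedure absent → not met
Not met: 1, 2, 4, 6, 7, 8

1, 2, 4, 6, 7, 8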